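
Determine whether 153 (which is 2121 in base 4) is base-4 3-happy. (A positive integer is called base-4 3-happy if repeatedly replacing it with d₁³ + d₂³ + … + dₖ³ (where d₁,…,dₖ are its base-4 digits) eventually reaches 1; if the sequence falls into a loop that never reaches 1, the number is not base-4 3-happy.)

153 = (2,1,2,1)_4 → 2³ + 1³ + 2³ + 1³ = 18
18 = (1,0,2)_4 → 1³ + 0³ + 2³ = 9
9 = (2,1)_4 → 2³ + 1³ = 9  — 9 already seen; the sequence cycles without reaching 1.

not base-4 3-happy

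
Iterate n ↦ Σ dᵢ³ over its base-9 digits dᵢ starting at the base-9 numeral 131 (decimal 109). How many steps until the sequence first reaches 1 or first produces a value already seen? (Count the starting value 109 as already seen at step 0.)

7

109 = (1,3,1)_9 → 1³ + 3³ + 1³ = 1 + 27 + 1 = 29
29 = (3,2)_9 → 3³ + 2³ = 27 + 8 = 35
35 = (3,8)_9 → 3³ + 8³ = 27 + 512 = 539
539 = (6,5,8)_9 → 6³ + 5³ + 8³ = 216 + 125 + 512 = 853
853 = (1,1,4,7)_9 → 1³ + 1³ + 4³ + 7³ = 1 + 1 + 64 + 343 = 409
409 = (5,0,4)_9 → 5³ + 0³ + 4³ = 125 + 0 + 64 = 189
189 = (2,3,0)_9 → 2³ + 3³ + 0³ = 8 + 27 + 0 = 35  — 35 repeats.
That took 7 steps.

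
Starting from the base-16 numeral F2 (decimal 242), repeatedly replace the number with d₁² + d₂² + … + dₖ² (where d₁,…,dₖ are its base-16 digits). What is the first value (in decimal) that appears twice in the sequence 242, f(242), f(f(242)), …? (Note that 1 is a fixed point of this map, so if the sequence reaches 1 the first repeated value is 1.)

242 = (15,2)_16 → 15² + 2² = 229
229 = (14,5)_16 → 14² + 5² = 221
221 = (13,13)_16 → 13² + 13² = 338
338 = (1,5,2)_16 → 1² + 5² + 2² = 30
30 = (1,14)_16 → 1² + 14² = 197
197 = (12,5)_16 → 12² + 5² = 169
169 = (10,9)_16 → 10² + 9² = 181
181 = (11,5)_16 → 11² + 5² = 146
146 = (9,2)_16 → 9² + 2² = 85
85 = (5,5)_16 → 5² + 5² = 50
50 = (3,2)_16 → 3² + 2² = 13
13 = (13)_16 → 13² = 169  — 169 already appeared earlier.

169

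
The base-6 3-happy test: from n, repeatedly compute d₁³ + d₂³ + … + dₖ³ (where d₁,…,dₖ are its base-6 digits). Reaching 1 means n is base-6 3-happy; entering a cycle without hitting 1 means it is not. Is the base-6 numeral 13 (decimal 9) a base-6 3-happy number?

9 = (1,3)_6 → 1³ + 3³ = 28
28 = (4,4)_6 → 4³ + 4³ = 128
128 = (3,3,2)_6 → 3³ + 3³ + 2³ = 62
62 = (1,4,2)_6 → 1³ + 4³ + 2³ = 73
73 = (2,0,1)_6 → 2³ + 0³ + 1³ = 9  — 9 already seen; the sequence cycles without reaching 1.

not base-6 3-happy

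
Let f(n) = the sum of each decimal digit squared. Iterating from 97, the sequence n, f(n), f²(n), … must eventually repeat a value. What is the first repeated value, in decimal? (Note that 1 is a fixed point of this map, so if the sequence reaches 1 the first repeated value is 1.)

97 → 130
130 → 10
10 → 1  — reached the fixed point 1.
1 → 1, so 1 is the first repeated value.

1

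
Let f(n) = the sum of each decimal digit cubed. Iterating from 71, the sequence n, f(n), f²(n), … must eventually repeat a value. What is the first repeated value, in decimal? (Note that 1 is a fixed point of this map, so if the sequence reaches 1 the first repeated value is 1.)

71 → 7³ + 1³ = 344
344 → 3³ + 4³ + 4³ = 155
155 → 1³ + 5³ + 5³ = 251
251 → 2³ + 5³ + 1³ = 134
134 → 1³ + 3³ + 4³ = 92
92 → 9³ + 2³ = 737
737 → 7³ + 3³ + 7³ = 713
713 → 7³ + 1³ + 3³ = 371
371 → 3³ + 7³ + 1³ = 371  — 371 already appeared earlier.

371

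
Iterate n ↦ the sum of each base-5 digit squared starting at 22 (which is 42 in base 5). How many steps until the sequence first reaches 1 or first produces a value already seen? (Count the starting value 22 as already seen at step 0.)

22 = (4,2)_5 → 4² + 2² = 16 + 4 = 20
20 = (4,0)_5 → 4² + 0² = 16 + 0 = 16
16 = (3,1)_5 → 3² + 1² = 9 + 1 = 10
10 = (2,0)_5 → 2² + 0² = 4 + 0 = 4
4 = (4)_5 → 4² = 16  — 16 repeats.
That took 5 steps.

5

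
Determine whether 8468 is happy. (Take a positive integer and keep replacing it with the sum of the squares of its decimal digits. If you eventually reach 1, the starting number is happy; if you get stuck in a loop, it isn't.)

8468 → 8² + 4² + 6² + 8² = 64 + 16 + 36 + 64 = 180
180 → 1² + 8² + 0² = 1 + 64 + 0 = 65
65 → 6² + 5² = 36 + 25 = 61
61 → 6² + 1² = 36 + 1 = 37
37 → 3² + 7² = 9 + 49 = 58
58 → 5² + 8² = 25 + 64 = 89
89 → 8² + 9² = 64 + 81 = 145
145 → 1² + 4² + 5² = 1 + 16 + 25 = 42
42 → 4² + 2² = 16 + 4 = 20
20 → 2² + 0² = 4 + 0 = 4
4 → 4² = 16
16 → 1² + 6² = 1 + 36 = 37  — 37 already seen; the sequence cycles without reaching 1.

not happy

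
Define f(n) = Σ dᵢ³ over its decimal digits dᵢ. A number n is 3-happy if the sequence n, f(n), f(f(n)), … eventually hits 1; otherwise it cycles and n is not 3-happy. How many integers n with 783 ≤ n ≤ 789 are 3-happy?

1

783: 783 → 882 → 1032 → 36 → 243 → 99 → 1458 → 702 → 351 → 153 → 153  (repeats 153)
784: 784 → 919 → 1459 → 919  (repeats 919)
785: 785 → 980 → 1241 → 74 → 407 → 407  (repeats 407)
786: 786 → 1071 → 345 → 216 → 225 → 141 → 66 → 432 → 99 → 1458 → 702 → 351 → 153 → 153  (repeats 153)
787: 787 → 1198 → 1243 → 100 → 1  (reaches 1)
788: 788 → 1367 → 587 → 980 → 1241 → 74 → 407 → 407  (repeats 407)
789: 789 → 1584 → 702 → 351 → 153 → 153  (repeats 153)
3-happy: 787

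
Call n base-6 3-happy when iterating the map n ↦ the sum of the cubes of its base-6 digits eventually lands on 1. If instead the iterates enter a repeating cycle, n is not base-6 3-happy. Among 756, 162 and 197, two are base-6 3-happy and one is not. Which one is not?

756: 756 → 54 → 28 → 128 → 62 → 73 → 9 → 28  — repeats 28 (not base-6 3-happy)
162: 162 → 91 → 36 → 1  — reaches 1 (base-6 3-happy)
197: 197 → 258 → 3 → 27 → 91 → 36 → 1  — reaches 1 (base-6 3-happy)

756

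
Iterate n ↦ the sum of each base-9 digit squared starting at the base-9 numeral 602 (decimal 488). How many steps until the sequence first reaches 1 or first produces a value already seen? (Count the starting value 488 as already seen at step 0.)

488 = (6,0,2)_9 → 6² + 0² + 2² = 40
40 = (4,4)_9 → 4² + 4² = 32
32 = (3,5)_9 → 3² + 5² = 34
34 = (3,7)_9 → 3² + 7² = 58
58 = (6,4)_9 → 6² + 4² = 52
52 = (5,7)_9 → 5² + 7² = 74
74 = (8,2)_9 → 8² + 2² = 68
68 = (7,5)_9 → 7² + 5² = 74  — 74 repeats.
That took 8 steps.

8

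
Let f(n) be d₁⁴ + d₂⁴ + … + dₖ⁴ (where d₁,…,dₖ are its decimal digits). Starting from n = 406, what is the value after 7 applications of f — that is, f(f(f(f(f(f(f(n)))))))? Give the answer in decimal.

5140

406 → 4⁴ + 0⁴ + 6⁴ = 1552
1552 → 1⁴ + 5⁴ + 5⁴ + 2⁴ = 1267
1267 → 1⁴ + 2⁴ + 6⁴ + 7⁴ = 3714
3714 → 3⁴ + 7⁴ + 1⁴ + 4⁴ = 2739
2739 → 2⁴ + 7⁴ + 3⁴ + 9⁴ = 9059
9059 → 9⁴ + 0⁴ + 5⁴ + 9⁴ = 13747
13747 → 1⁴ + 3⁴ + 7⁴ + 4⁴ + 7⁴ = 5140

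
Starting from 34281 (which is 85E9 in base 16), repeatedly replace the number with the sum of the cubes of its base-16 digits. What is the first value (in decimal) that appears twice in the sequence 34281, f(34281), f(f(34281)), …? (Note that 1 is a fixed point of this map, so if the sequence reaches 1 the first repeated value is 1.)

72

34281 = (8,5,14,9)_16 → 8³ + 5³ + 14³ + 9³ = 4110
4110 = (1,0,0,14)_16 → 1³ + 0³ + 0³ + 14³ = 2745
2745 = (10,11,9)_16 → 10³ + 11³ + 9³ = 3060
3060 = (11,15,4)_16 → 11³ + 15³ + 4³ = 4770
4770 = (1,2,10,2)_16 → 1³ + 2³ + 10³ + 2³ = 1017
1017 = (3,15,9)_16 → 3³ + 15³ + 9³ = 4131
4131 = (1,0,2,3)_16 → 1³ + 0³ + 2³ + 3³ = 36
36 = (2,4)_16 → 2³ + 4³ = 72
72 = (4,8)_16 → 4³ + 8³ = 576
576 = (2,4,0)_16 → 2³ + 4³ + 0³ = 72  — 72 already appeared earlier.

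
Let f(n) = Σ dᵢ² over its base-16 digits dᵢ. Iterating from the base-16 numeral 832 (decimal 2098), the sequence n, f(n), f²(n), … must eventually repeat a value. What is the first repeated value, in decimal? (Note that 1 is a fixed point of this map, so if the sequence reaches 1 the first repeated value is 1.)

169

2098 = (8,3,2)_16 → 8² + 3² + 2² = 77
77 = (4,13)_16 → 4² + 13² = 185
185 = (11,9)_16 → 11² + 9² = 202
202 = (12,10)_16 → 12² + 10² = 244
244 = (15,4)_16 → 15² + 4² = 241
241 = (15,1)_16 → 15² + 1² = 226
226 = (14,2)_16 → 14² + 2² = 200
200 = (12,8)_16 → 12² + 8² = 208
208 = (13,0)_16 → 13² + 0² = 169
169 = (10,9)_16 → 10² + 9² = 181
181 = (11,5)_16 → 11² + 5² = 146
146 = (9,2)_16 → 9² + 2² = 85
85 = (5,5)_16 → 5² + 5² = 50
50 = (3,2)_16 → 3² + 2² = 13
13 = (13)_16 → 13² = 169  — 169 already appeared earlier.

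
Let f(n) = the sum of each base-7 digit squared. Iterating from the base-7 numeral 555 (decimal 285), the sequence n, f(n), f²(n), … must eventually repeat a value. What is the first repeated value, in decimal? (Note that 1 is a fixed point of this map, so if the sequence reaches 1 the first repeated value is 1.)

285 = (5,5,5)_7 → 5² + 5² + 5² = 25 + 25 + 25 = 75
75 = (1,3,5)_7 → 1² + 3² + 5² = 1 + 9 + 25 = 35
35 = (5,0)_7 → 5² + 0² = 25 + 0 = 25
25 = (3,4)_7 → 3² + 4² = 9 + 16 = 25  — 25 already appeared earlier.

25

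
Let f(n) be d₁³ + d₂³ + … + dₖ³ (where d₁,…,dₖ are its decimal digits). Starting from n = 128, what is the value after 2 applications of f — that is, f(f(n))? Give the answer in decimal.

134

128 → 1³ + 2³ + 8³ = 521
521 → 5³ + 2³ + 1³ = 134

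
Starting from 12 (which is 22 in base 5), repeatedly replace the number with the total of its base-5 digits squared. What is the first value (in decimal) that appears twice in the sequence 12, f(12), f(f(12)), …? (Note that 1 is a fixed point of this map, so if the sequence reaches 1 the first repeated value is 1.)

10

12 = (2,2)_5 → 2² + 2² = 8
8 = (1,3)_5 → 1² + 3² = 10
10 = (2,0)_5 → 2² + 0² = 4
4 = (4)_5 → 4² = 16
16 = (3,1)_5 → 3² + 1² = 10  — 10 already appeared earlier.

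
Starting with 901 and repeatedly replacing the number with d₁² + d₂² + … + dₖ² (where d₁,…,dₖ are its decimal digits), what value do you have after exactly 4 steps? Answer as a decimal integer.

901 → 9² + 0² + 1² = 81 + 0 + 1 = 82
82 → 8² + 2² = 64 + 4 = 68
68 → 6² + 8² = 36 + 64 = 100
100 → 1² + 0² + 0² = 1 + 0 + 0 = 1

1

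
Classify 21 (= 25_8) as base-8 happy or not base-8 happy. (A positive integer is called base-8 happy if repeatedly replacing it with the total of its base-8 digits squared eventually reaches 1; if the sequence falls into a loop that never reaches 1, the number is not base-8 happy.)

21 = (2,5)_8 → 29
29 = (3,5)_8 → 34
34 = (4,2)_8 → 20
20 = (2,4)_8 → 20  — 20 already seen; the sequence cycles without reaching 1.

not base-8 happy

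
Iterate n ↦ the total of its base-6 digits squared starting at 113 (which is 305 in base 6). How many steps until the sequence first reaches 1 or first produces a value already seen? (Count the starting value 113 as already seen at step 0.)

10

113 = (3,0,5)_6 → 3² + 0² + 5² = 34
34 = (5,4)_6 → 5² + 4² = 41
41 = (1,0,5)_6 → 1² + 0² + 5² = 26
26 = (4,2)_6 → 4² + 2² = 20
20 = (3,2)_6 → 3² + 2² = 13
13 = (2,1)_6 → 2² + 1² = 5
5 = (5)_6 → 5² = 25
25 = (4,1)_6 → 4² + 1² = 17
17 = (2,5)_6 → 2² + 5² = 29
29 = (4,5)_6 → 4² + 5² = 41  — 41 repeats.
That took 10 steps.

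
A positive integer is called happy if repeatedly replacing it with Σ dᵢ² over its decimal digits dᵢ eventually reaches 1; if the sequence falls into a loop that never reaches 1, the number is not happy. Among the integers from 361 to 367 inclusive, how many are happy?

3

361: 361 → 46 → 52 → 29 → 85 → 89 → 145 → 42 → 20 → 4 → 16 → 37 → 58 → 89  — not happy
362: 362 → 49 → 97 → 130 → 10 → 1  — happy
363: 363 → 54 → 41 → 17 → 50 → 25 → 29 → 85 → 89 → 145 → 42 → 20 → 4 → 16 → 37 → 58 → 89  — not happy
364: 364 → 61 → 37 → 58 → 89 → 145 → 42 → 20 → 4 → 16 → 37  — not happy
365: 365 → 70 → 49 → 97 → 130 → 10 → 1  — happy
366: 366 → 81 → 65 → 61 → 37 → 58 → 89 → 145 → 42 → 20 → 4 → 16 → 37  — not happy
367: 367 → 94 → 97 → 130 → 10 → 1  — happy
happy: 362, 365, 367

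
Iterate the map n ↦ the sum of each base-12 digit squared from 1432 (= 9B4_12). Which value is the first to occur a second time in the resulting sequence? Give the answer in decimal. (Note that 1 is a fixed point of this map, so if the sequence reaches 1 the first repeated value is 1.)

1432 = (9,11,4)_12 → 9² + 11² + 4² = 218
218 = (1,6,2)_12 → 1² + 6² + 2² = 41
41 = (3,5)_12 → 3² + 5² = 34
34 = (2,10)_12 → 2² + 10² = 104
104 = (8,8)_12 → 8² + 8² = 128
128 = (10,8)_12 → 10² + 8² = 164
164 = (1,1,8)_12 → 1² + 1² + 8² = 66
66 = (5,6)_12 → 5² + 6² = 61
61 = (5,1)_12 → 5² + 1² = 26
26 = (2,2)_12 → 2² + 2² = 8
8 = (8)_12 → 8² = 64
64 = (5,4)_12 → 5² + 4² = 41  — 41 already appeared earlier.

41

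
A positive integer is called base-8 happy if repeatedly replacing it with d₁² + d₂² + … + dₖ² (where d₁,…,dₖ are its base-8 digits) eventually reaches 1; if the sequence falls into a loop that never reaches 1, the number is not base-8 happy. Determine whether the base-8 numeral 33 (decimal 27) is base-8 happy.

27 = (3,3)_8 → 3² + 3² = 9 + 9 = 18
18 = (2,2)_8 → 2² + 2² = 4 + 4 = 8
8 = (1,0)_8 → 1² + 0² = 1 + 0 = 1  — reached 1.

base-8 happy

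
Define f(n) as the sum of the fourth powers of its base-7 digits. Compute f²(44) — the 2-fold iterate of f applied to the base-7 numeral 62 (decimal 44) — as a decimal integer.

1412

44 = (6,2)_7 → 6⁴ + 2⁴ = 1312
1312 = (3,5,5,3)_7 → 3⁴ + 5⁴ + 5⁴ + 3⁴ = 1412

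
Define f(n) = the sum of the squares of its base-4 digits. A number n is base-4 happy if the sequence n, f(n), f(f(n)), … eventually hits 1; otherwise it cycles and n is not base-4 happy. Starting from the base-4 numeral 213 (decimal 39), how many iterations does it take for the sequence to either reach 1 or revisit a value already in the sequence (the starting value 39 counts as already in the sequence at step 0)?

39 = (2,1,3)_4 → 14
14 = (3,2)_4 → 13
13 = (3,1)_4 → 10
10 = (2,2)_4 → 8
8 = (2,0)_4 → 4
4 = (1,0)_4 → 1  — reached 1.
That took 6 steps.

6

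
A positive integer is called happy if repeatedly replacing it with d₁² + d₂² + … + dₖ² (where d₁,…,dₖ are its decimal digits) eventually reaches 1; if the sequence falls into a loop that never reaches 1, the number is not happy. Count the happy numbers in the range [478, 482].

1

478: 478 → 129 → 86 → 100 → 1  — happy
479: 479 → 146 → 53 → 34 → 25 → 29 → 85 → 89 → 145 → 42 → 20 → 4 → 16 → 37 → 58 → 89  — not happy
480: 480 → 80 → 64 → 52 → 29 → 85 → 89 → 145 → 42 → 20 → 4 → 16 → 37 → 58 → 89  — not happy
481: 481 → 81 → 65 → 61 → 37 → 58 → 89 → 145 → 42 → 20 → 4 → 16 → 37  — not happy
482: 482 → 84 → 80 → 64 → 52 → 29 → 85 → 89 → 145 → 42 → 20 → 4 → 16 → 37 → 58 → 89  — not happy
happy: 478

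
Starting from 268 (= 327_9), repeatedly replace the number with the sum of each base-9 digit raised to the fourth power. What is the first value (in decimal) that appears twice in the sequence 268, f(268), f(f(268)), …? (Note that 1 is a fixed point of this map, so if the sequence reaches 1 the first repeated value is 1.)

722

268 = (3,2,7)_9 → 3⁴ + 2⁴ + 7⁴ = 2498
2498 = (3,3,7,5)_9 → 3⁴ + 3⁴ + 7⁴ + 5⁴ = 3188
3188 = (4,3,3,2)_9 → 4⁴ + 3⁴ + 3⁴ + 2⁴ = 434
434 = (5,3,2)_9 → 5⁴ + 3⁴ + 2⁴ = 722
722 = (8,8,2)_9 → 8⁴ + 8⁴ + 2⁴ = 8208
8208 = (1,2,2,3,0)_9 → 1⁴ + 2⁴ + 2⁴ + 3⁴ + 0⁴ = 114
114 = (1,3,6)_9 → 1⁴ + 3⁴ + 6⁴ = 1378
1378 = (1,8,0,1)_9 → 1⁴ + 8⁴ + 0⁴ + 1⁴ = 4098
4098 = (5,5,5,3)_9 → 5⁴ + 5⁴ + 5⁴ + 3⁴ = 1956
1956 = (2,6,1,3)_9 → 2⁴ + 6⁴ + 1⁴ + 3⁴ = 1394
1394 = (1,8,1,8)_9 → 1⁴ + 8⁴ + 1⁴ + 8⁴ = 8194
8194 = (1,2,2,1,4)_9 → 1⁴ + 2⁴ + 2⁴ + 1⁴ + 4⁴ = 290
290 = (3,5,2)_9 → 3⁴ + 5⁴ + 2⁴ = 722  — 722 already appeared earlier.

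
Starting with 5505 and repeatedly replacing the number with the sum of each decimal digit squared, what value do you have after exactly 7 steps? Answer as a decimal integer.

5505 → 5² + 5² + 0² + 5² = 25 + 25 + 0 + 25 = 75
75 → 7² + 5² = 49 + 25 = 74
74 → 7² + 4² = 49 + 16 = 65
65 → 6² + 5² = 36 + 25 = 61
61 → 6² + 1² = 36 + 1 = 37
37 → 3² + 7² = 9 + 49 = 58
58 → 5² + 8² = 25 + 64 = 89

89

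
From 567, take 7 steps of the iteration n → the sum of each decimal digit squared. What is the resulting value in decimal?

89

567 → 5² + 6² + 7² = 25 + 36 + 49 = 110
110 → 1² + 1² + 0² = 1 + 1 + 0 = 2
2 → 2² = 4
4 → 4² = 16
16 → 1² + 6² = 1 + 36 = 37
37 → 3² + 7² = 9 + 49 = 58
58 → 5² + 8² = 25 + 64 = 89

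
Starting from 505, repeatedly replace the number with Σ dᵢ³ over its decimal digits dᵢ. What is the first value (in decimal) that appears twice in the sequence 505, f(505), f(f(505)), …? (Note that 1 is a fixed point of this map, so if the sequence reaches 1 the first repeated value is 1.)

250

505 → 5³ + 0³ + 5³ = 125 + 0 + 125 = 250
250 → 2³ + 5³ + 0³ = 8 + 125 + 0 = 133
133 → 1³ + 3³ + 3³ = 1 + 27 + 27 = 55
55 → 5³ + 5³ = 125 + 125 = 250  — 250 already appeared earlier.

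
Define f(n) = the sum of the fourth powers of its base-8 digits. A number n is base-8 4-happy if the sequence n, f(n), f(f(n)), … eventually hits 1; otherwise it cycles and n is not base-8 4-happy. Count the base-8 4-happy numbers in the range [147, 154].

147: 147 → 113 → 1298 → 304 → 1552 → 97 → 258 → 272 → 272  (repeats 272)
148: 148 → 288 → 512 → 1  (reaches 1)
149: 149 → 657 → 34 → 272 → 272  (repeats 272)
150: 150 → 1328 → 1568 → 337 → 642 → 33 → 257 → 257  (repeats 257)
151: 151 → 2433 → 1553 → 98 → 273 → 273  (repeats 273)
152: 152 → 97 → 258 → 272 → 272  (repeats 272)
153: 153 → 98 → 273 → 273  (repeats 273)
154: 154 → 113 → 1298 → 304 → 1552 → 97 → 258 → 272 → 272  (repeats 272)
base-8 4-happy: 148

1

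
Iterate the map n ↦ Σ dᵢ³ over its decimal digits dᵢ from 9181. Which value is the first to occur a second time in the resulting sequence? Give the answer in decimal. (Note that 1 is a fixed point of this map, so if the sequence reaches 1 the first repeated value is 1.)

9181 → 9³ + 1³ + 8³ + 1³ = 1243
1243 → 1³ + 2³ + 4³ + 3³ = 100
100 → 1³ + 0³ + 0³ = 1  — reached the fixed point 1.
1 → 1, so 1 is the first repeated value.

1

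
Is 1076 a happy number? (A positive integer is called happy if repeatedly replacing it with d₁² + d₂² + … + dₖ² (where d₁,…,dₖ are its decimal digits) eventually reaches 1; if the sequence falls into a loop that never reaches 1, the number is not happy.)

1076 → 1² + 0² + 7² + 6² = 86
86 → 8² + 6² = 100
100 → 1² + 0² + 0² = 1  — reached 1.

happy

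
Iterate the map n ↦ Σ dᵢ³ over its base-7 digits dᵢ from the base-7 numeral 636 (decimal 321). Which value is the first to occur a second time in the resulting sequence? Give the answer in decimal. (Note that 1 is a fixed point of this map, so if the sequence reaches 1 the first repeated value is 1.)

9

321 = (6,3,6)_7 → 6³ + 3³ + 6³ = 216 + 27 + 216 = 459
459 = (1,2,2,4)_7 → 1³ + 2³ + 2³ + 4³ = 1 + 8 + 8 + 64 = 81
81 = (1,4,4)_7 → 1³ + 4³ + 4³ = 1 + 64 + 64 = 129
129 = (2,4,3)_7 → 2³ + 4³ + 3³ = 8 + 64 + 27 = 99
99 = (2,0,1)_7 → 2³ + 0³ + 1³ = 8 + 0 + 1 = 9
9 = (1,2)_7 → 1³ + 2³ = 1 + 8 = 9  — 9 already appeared earlier.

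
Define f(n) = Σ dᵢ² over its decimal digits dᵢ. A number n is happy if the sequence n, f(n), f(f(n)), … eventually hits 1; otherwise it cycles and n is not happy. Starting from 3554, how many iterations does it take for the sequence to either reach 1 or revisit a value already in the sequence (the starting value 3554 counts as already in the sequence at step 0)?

13

3554 → 3² + 5² + 5² + 4² = 75
75 → 7² + 5² = 74
74 → 7² + 4² = 65
65 → 6² + 5² = 61
61 → 6² + 1² = 37
37 → 3² + 7² = 58
58 → 5² + 8² = 89
89 → 8² + 9² = 145
145 → 1² + 4² + 5² = 42
42 → 4² + 2² = 20
20 → 2² + 0² = 4
4 → 4² = 16
16 → 1² + 6² = 37  — 37 repeats.
That took 13 steps.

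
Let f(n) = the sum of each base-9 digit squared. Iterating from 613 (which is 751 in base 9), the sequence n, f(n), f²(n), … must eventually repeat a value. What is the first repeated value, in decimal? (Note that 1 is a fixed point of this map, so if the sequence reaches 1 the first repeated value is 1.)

65

613 = (7,5,1)_9 → 7² + 5² + 1² = 75
75 = (8,3)_9 → 8² + 3² = 73
73 = (8,1)_9 → 8² + 1² = 65
65 = (7,2)_9 → 7² + 2² = 53
53 = (5,8)_9 → 5² + 8² = 89
89 = (1,0,8)_9 → 1² + 0² + 8² = 65  — 65 already appeared earlier.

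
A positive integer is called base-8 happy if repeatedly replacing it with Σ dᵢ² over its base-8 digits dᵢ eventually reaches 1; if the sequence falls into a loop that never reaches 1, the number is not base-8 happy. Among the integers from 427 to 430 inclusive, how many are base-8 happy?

2

427: 427 → 70 → 37 → 41 → 26 → 13 → 26  (repeats 26)
428: 428 → 77 → 27 → 18 → 8 → 1  (reaches 1)
429: 429 → 86 → 41 → 26 → 13 → 26  (repeats 26)
430: 430 → 97 → 18 → 8 → 1  (reaches 1)
base-8 happy: 428, 430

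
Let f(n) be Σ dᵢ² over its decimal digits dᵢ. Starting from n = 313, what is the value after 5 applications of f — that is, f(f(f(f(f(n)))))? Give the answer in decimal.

313 → 3² + 1² + 3² = 9 + 1 + 9 = 19
19 → 1² + 9² = 1 + 81 = 82
82 → 8² + 2² = 64 + 4 = 68
68 → 6² + 8² = 36 + 64 = 100
100 → 1² + 0² + 0² = 1 + 0 + 0 = 1

1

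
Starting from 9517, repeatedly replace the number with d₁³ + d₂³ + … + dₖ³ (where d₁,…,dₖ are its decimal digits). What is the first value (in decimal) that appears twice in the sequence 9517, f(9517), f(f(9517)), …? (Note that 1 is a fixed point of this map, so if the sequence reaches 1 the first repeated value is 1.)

9517 → 9³ + 5³ + 1³ + 7³ = 729 + 125 + 1 + 343 = 1198
1198 → 1³ + 1³ + 9³ + 8³ = 1 + 1 + 729 + 512 = 1243
1243 → 1³ + 2³ + 4³ + 3³ = 1 + 8 + 64 + 27 = 100
100 → 1³ + 0³ + 0³ = 1 + 0 + 0 = 1  — reached the fixed point 1.
1 → 1, so 1 is the first repeated value.

1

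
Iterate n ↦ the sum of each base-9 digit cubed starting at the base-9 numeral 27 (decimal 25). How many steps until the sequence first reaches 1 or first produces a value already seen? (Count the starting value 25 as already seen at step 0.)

5

25 = (2,7)_9 → 2³ + 7³ = 351
351 = (4,3,0)_9 → 4³ + 3³ + 0³ = 91
91 = (1,1,1)_9 → 1³ + 1³ + 1³ = 3
3 = (3)_9 → 3³ = 27
27 = (3,0)_9 → 3³ + 0³ = 27  — 27 repeats.
That took 5 steps.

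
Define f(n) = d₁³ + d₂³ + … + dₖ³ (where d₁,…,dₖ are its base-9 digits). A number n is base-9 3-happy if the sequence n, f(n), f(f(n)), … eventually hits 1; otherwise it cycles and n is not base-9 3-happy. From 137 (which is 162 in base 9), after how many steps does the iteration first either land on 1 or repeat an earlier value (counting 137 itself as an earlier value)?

137 = (1,6,2)_9 → 1³ + 6³ + 2³ = 1 + 216 + 8 = 225
225 = (2,7,0)_9 → 2³ + 7³ + 0³ = 8 + 343 + 0 = 351
351 = (4,3,0)_9 → 4³ + 3³ + 0³ = 64 + 27 + 0 = 91
91 = (1,1,1)_9 → 1³ + 1³ + 1³ = 1 + 1 + 1 = 3
3 = (3)_9 → 3³ = 27
27 = (3,0)_9 → 3³ + 0³ = 27 + 0 = 27  — 27 repeats.
That took 6 steps.

6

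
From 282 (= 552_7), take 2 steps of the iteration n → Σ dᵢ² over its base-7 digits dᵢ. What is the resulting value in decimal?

282 = (5,5,2)_7 → 5² + 5² + 2² = 54
54 = (1,0,5)_7 → 1² + 0² + 5² = 26

26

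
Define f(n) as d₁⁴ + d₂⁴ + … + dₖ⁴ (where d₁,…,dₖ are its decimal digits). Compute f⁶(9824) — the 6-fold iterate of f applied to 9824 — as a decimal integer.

9824 → 10929
10929 → 13139
13139 → 6725
6725 → 4338
4338 → 4514
4514 → 1138

1138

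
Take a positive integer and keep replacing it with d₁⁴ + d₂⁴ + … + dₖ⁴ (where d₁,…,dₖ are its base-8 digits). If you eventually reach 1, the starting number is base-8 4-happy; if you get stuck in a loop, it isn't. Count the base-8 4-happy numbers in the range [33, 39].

1

33: 33 → 257 → 257  (repeats 257)
34: 34 → 272 → 272  (repeats 272)
35: 35 → 337 → 642 → 33 → 257 → 257  (repeats 257)
36: 36 → 512 → 1  (reaches 1)
37: 37 → 881 → 1923 → 1458 → 2624 → 626 → 1314 → 544 → 257 → 257  (repeats 257)
38: 38 → 1552 → 97 → 258 → 272 → 272  (repeats 272)
39: 39 → 2657 → 883 → 2003 → 2579 → 722 → 114 → 1313 → 529 → 18 → 32 → 256 → 256  (repeats 256)
base-8 4-happy: 36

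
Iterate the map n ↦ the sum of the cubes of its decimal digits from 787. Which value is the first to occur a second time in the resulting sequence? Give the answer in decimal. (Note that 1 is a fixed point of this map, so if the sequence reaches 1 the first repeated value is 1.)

1

787 → 1198
1198 → 1243
1243 → 100
100 → 1  — reached the fixed point 1.
1 → 1, so 1 is the first repeated value.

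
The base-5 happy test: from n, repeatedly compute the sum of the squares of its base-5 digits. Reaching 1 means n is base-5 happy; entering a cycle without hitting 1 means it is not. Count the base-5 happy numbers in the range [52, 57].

1

52: 52 → 8 → 10 → 4 → 16 → 10  — not base-5 happy
53: 53 → 13 → 13  — not base-5 happy
54: 54 → 20 → 16 → 10 → 4 → 16  — not base-5 happy
55: 55 → 5 → 1  — base-5 happy
56: 56 → 6 → 2 → 4 → 16 → 10 → 4  — not base-5 happy
57: 57 → 9 → 17 → 13 → 13  — not base-5 happy
base-5 happy: 55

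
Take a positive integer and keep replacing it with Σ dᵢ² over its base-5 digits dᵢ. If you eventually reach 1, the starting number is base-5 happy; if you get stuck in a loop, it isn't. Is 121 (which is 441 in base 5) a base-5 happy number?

121 = (4,4,1)_5 → 33
33 = (1,1,3)_5 → 11
11 = (2,1)_5 → 5
5 = (1,0)_5 → 1  — reached 1.

base-5 happy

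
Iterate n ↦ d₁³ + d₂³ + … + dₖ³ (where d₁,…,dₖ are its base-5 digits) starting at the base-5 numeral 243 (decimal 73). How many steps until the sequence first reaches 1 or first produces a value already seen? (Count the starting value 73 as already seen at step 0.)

73 = (2,4,3)_5 → 2³ + 4³ + 3³ = 99
99 = (3,4,4)_5 → 3³ + 4³ + 4³ = 155
155 = (1,1,1,0)_5 → 1³ + 1³ + 1³ + 0³ = 3
3 = (3)_5 → 3³ = 27
27 = (1,0,2)_5 → 1³ + 0³ + 2³ = 9
9 = (1,4)_5 → 1³ + 4³ = 65
65 = (2,3,0)_5 → 2³ + 3³ + 0³ = 35
35 = (1,2,0)_5 → 1³ + 2³ + 0³ = 9  — 9 repeats.
That took 8 steps.

8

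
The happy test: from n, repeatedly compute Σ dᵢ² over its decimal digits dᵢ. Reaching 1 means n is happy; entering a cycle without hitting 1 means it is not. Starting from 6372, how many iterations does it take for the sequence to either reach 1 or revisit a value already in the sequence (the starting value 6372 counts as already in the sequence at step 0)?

6372 → 6² + 3² + 7² + 2² = 98
98 → 9² + 8² = 145
145 → 1² + 4² + 5² = 42
42 → 4² + 2² = 20
20 → 2² + 0² = 4
4 → 4² = 16
16 → 1² + 6² = 37
37 → 3² + 7² = 58
58 → 5² + 8² = 89
89 → 8² + 9² = 145  — 145 repeats.
That took 10 steps.

10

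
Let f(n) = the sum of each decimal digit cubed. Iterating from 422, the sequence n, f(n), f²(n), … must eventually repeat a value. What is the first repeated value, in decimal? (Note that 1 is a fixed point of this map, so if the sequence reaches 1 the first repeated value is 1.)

371

422 → 4³ + 2³ + 2³ = 64 + 8 + 8 = 80
80 → 8³ + 0³ = 512 + 0 = 512
512 → 5³ + 1³ + 2³ = 125 + 1 + 8 = 134
134 → 1³ + 3³ + 4³ = 1 + 27 + 64 = 92
92 → 9³ + 2³ = 729 + 8 = 737
737 → 7³ + 3³ + 7³ = 343 + 27 + 343 = 713
713 → 7³ + 1³ + 3³ = 343 + 1 + 27 = 371
371 → 3³ + 7³ + 1³ = 27 + 343 + 1 = 371  — 371 already appeared earlier.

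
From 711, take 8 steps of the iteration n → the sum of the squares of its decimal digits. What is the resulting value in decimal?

711 → 7² + 1² + 1² = 49 + 1 + 1 = 51
51 → 5² + 1² = 25 + 1 = 26
26 → 2² + 6² = 4 + 36 = 40
40 → 4² + 0² = 16 + 0 = 16
16 → 1² + 6² = 1 + 36 = 37
37 → 3² + 7² = 9 + 49 = 58
58 → 5² + 8² = 25 + 64 = 89
89 → 8² + 9² = 64 + 81 = 145

145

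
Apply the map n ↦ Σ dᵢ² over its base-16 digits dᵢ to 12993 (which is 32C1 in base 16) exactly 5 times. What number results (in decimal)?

12993 = (3,2,12,1)_16 → 3² + 2² + 12² + 1² = 158
158 = (9,14)_16 → 9² + 14² = 277
277 = (1,1,5)_16 → 1² + 1² + 5² = 27
27 = (1,11)_16 → 1² + 11² = 122
122 = (7,10)_16 → 7² + 10² = 149

149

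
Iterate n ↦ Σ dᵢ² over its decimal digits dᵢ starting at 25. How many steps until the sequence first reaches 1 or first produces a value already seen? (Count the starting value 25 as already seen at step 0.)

11

25 → 2² + 5² = 29
29 → 2² + 9² = 85
85 → 8² + 5² = 89
89 → 8² + 9² = 145
145 → 1² + 4² + 5² = 42
42 → 4² + 2² = 20
20 → 2² + 0² = 4
4 → 4² = 16
16 → 1² + 6² = 37
37 → 3² + 7² = 58
58 → 5² + 8² = 89  — 89 repeats.
That took 11 steps.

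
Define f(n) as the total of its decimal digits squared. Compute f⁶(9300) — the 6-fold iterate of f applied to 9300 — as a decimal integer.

9300 → 9² + 3² + 0² + 0² = 90
90 → 9² + 0² = 81
81 → 8² + 1² = 65
65 → 6² + 5² = 61
61 → 6² + 1² = 37
37 → 3² + 7² = 58

58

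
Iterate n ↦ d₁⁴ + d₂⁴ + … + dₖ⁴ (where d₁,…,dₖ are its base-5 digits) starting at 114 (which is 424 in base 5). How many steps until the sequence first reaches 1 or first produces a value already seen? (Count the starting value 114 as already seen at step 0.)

114 = (4,2,4)_5 → 4⁴ + 2⁴ + 4⁴ = 256 + 16 + 256 = 528
528 = (4,1,0,3)_5 → 4⁴ + 1⁴ + 0⁴ + 3⁴ = 256 + 1 + 0 + 81 = 338
338 = (2,3,2,3)_5 → 2⁴ + 3⁴ + 2⁴ + 3⁴ = 16 + 81 + 16 + 81 = 194
194 = (1,2,3,4)_5 → 1⁴ + 2⁴ + 3⁴ + 4⁴ = 1 + 16 + 81 + 256 = 354
354 = (2,4,0,4)_5 → 2⁴ + 4⁴ + 0⁴ + 4⁴ = 16 + 256 + 0 + 256 = 528  — 528 repeats.
That took 5 steps.

5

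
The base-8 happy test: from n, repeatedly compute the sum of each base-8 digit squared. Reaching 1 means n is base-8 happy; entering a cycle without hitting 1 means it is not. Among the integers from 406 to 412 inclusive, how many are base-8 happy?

406: 406 → 76 → 18 → 8 → 1  — base-8 happy
407: 407 → 89 → 11 → 10 → 5 → 25 → 10  — not base-8 happy
408: 408 → 45 → 50 → 40 → 25 → 10 → 5 → 25  — not base-8 happy
409: 409 → 46 → 61 → 74 → 6 → 36 → 32 → 16 → 4 → 16  — not base-8 happy
410: 410 → 49 → 37 → 41 → 26 → 13 → 26  — not base-8 happy
411: 411 → 54 → 72 → 2 → 4 → 16 → 4  — not base-8 happy
412: 412 → 61 → 74 → 6 → 36 → 32 → 16 → 4 → 16  — not base-8 happy
base-8 happy: 406

1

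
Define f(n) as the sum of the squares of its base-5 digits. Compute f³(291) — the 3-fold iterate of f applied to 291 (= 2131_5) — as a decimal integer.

291 = (2,1,3,1)_5 → 2² + 1² + 3² + 1² = 4 + 1 + 9 + 1 = 15
15 = (3,0)_5 → 3² + 0² = 9 + 0 = 9
9 = (1,4)_5 → 1² + 4² = 1 + 16 = 17

17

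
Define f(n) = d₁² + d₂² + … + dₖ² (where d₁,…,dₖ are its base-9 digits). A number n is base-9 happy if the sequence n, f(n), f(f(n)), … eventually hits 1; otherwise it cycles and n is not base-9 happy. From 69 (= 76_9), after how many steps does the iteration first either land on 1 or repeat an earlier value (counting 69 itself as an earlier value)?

69 = (7,6)_9 → 7² + 6² = 85
85 = (1,0,4)_9 → 1² + 0² + 4² = 17
17 = (1,8)_9 → 1² + 8² = 65
65 = (7,2)_9 → 7² + 2² = 53
53 = (5,8)_9 → 5² + 8² = 89
89 = (1,0,8)_9 → 1² + 0² + 8² = 65  — 65 repeats.
That took 6 steps.

6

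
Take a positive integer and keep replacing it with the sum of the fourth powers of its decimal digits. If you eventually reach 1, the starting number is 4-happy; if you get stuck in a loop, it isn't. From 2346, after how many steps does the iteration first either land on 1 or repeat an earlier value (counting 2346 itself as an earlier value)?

2346 → 2⁴ + 3⁴ + 4⁴ + 6⁴ = 16 + 81 + 256 + 1296 = 1649
1649 → 1⁴ + 6⁴ + 4⁴ + 9⁴ = 1 + 1296 + 256 + 6561 = 8114
8114 → 8⁴ + 1⁴ + 1⁴ + 4⁴ = 4096 + 1 + 1 + 256 = 4354
4354 → 4⁴ + 3⁴ + 5⁴ + 4⁴ = 256 + 81 + 625 + 256 = 1218
1218 → 1⁴ + 2⁴ + 1⁴ + 8⁴ = 1 + 16 + 1 + 4096 = 4114
4114 → 4⁴ + 1⁴ + 1⁴ + 4⁴ = 256 + 1 + 1 + 256 = 514
514 → 5⁴ + 1⁴ + 4⁴ = 625 + 1 + 256 = 882
882 → 8⁴ + 8⁴ + 2⁴ = 4096 + 4096 + 16 = 8208
8208 → 8⁴ + 2⁴ + 0⁴ + 8⁴ = 4096 + 16 + 0 + 4096 = 8208  — 8208 repeats.
That took 9 steps.

9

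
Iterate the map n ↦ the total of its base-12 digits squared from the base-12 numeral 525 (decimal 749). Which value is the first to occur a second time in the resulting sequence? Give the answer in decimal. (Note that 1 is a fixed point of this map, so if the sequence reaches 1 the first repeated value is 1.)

749 = (5,2,5)_12 → 5² + 2² + 5² = 54
54 = (4,6)_12 → 4² + 6² = 52
52 = (4,4)_12 → 4² + 4² = 32
32 = (2,8)_12 → 2² + 8² = 68
68 = (5,8)_12 → 5² + 8² = 89
89 = (7,5)_12 → 7² + 5² = 74
74 = (6,2)_12 → 6² + 2² = 40
40 = (3,4)_12 → 3² + 4² = 25
25 = (2,1)_12 → 2² + 1² = 5
5 = (5)_12 → 5² = 25  — 25 already appeared earlier.

25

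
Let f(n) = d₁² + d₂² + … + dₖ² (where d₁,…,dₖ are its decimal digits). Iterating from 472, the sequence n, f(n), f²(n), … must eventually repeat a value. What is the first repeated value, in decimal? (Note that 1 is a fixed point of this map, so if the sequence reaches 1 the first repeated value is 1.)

472 → 69
69 → 117
117 → 51
51 → 26
26 → 40
40 → 16
16 → 37
37 → 58
58 → 89
89 → 145
145 → 42
42 → 20
20 → 4
4 → 16  — 16 already appeared earlier.

16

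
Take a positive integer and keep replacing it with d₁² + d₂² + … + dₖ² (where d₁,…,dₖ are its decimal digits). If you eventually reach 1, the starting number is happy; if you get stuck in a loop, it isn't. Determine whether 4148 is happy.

4148 → 97
97 → 130
130 → 10
10 → 1  — reached 1.

happy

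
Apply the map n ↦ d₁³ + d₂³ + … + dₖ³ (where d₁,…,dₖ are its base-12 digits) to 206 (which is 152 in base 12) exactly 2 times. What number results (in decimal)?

206 = (1,5,2)_12 → 134
134 = (11,2)_12 → 1339

1339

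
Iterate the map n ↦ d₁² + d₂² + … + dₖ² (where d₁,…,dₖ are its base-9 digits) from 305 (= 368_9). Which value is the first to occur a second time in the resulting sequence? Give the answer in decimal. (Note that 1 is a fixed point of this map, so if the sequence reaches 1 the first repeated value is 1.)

53

305 = (3,6,8)_9 → 3² + 6² + 8² = 9 + 36 + 64 = 109
109 = (1,3,1)_9 → 1² + 3² + 1² = 1 + 9 + 1 = 11
11 = (1,2)_9 → 1² + 2² = 1 + 4 = 5
5 = (5)_9 → 5² = 25
25 = (2,7)_9 → 2² + 7² = 4 + 49 = 53
53 = (5,8)_9 → 5² + 8² = 25 + 64 = 89
89 = (1,0,8)_9 → 1² + 0² + 8² = 1 + 0 + 64 = 65
65 = (7,2)_9 → 7² + 2² = 49 + 4 = 53  — 53 already appeared earlier.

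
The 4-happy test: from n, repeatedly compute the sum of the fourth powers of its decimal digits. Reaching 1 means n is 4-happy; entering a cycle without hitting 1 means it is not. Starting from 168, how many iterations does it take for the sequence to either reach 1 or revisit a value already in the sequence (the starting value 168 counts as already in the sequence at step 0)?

168 → 1⁴ + 6⁴ + 8⁴ = 5393
5393 → 5⁴ + 3⁴ + 9⁴ + 3⁴ = 7348
7348 → 7⁴ + 3⁴ + 4⁴ + 8⁴ = 6834
6834 → 6⁴ + 8⁴ + 3⁴ + 4⁴ = 5729
5729 → 5⁴ + 7⁴ + 2⁴ + 9⁴ = 9603
9603 → 9⁴ + 6⁴ + 0⁴ + 3⁴ = 7938
7938 → 7⁴ + 9⁴ + 3⁴ + 8⁴ = 13139
13139 → 1⁴ + 3⁴ + 1⁴ + 3⁴ + 9⁴ = 6725
6725 → 6⁴ + 7⁴ + 2⁴ + 5⁴ = 4338
4338 → 4⁴ + 3⁴ + 3⁴ + 8⁴ = 4514
4514 → 4⁴ + 5⁴ + 1⁴ + 4⁴ = 1138
1138 → 1⁴ + 1⁴ + 3⁴ + 8⁴ = 4179
4179 → 4⁴ + 1⁴ + 7⁴ + 9⁴ = 9219
9219 → 9⁴ + 2⁴ + 1⁴ + 9⁴ = 13139  — 13139 repeats.
That took 14 steps.

14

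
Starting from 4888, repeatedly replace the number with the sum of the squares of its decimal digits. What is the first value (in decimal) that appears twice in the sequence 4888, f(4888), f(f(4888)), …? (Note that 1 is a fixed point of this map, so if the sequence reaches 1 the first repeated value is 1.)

1

4888 → 4² + 8² + 8² + 8² = 16 + 64 + 64 + 64 = 208
208 → 2² + 0² + 8² = 4 + 0 + 64 = 68
68 → 6² + 8² = 36 + 64 = 100
100 → 1² + 0² + 0² = 1 + 0 + 0 = 1  — reached the fixed point 1.
1 → 1, so 1 is the first repeated value.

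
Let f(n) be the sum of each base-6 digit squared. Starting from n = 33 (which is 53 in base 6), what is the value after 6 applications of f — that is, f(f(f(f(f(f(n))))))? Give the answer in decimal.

5

33 = (5,3)_6 → 5² + 3² = 34
34 = (5,4)_6 → 5² + 4² = 41
41 = (1,0,5)_6 → 1² + 0² + 5² = 26
26 = (4,2)_6 → 4² + 2² = 20
20 = (3,2)_6 → 3² + 2² = 13
13 = (2,1)_6 → 2² + 1² = 5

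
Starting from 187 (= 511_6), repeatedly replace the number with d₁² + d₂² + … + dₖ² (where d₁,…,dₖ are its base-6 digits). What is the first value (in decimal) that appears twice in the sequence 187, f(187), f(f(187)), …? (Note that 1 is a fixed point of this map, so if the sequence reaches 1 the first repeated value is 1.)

187 = (5,1,1)_6 → 5² + 1² + 1² = 25 + 1 + 1 = 27
27 = (4,3)_6 → 4² + 3² = 16 + 9 = 25
25 = (4,1)_6 → 4² + 1² = 16 + 1 = 17
17 = (2,5)_6 → 2² + 5² = 4 + 25 = 29
29 = (4,5)_6 → 4² + 5² = 16 + 25 = 41
41 = (1,0,5)_6 → 1² + 0² + 5² = 1 + 0 + 25 = 26
26 = (4,2)_6 → 4² + 2² = 16 + 4 = 20
20 = (3,2)_6 → 3² + 2² = 9 + 4 = 13
13 = (2,1)_6 → 2² + 1² = 4 + 1 = 5
5 = (5)_6 → 5² = 25  — 25 already appeared earlier.

25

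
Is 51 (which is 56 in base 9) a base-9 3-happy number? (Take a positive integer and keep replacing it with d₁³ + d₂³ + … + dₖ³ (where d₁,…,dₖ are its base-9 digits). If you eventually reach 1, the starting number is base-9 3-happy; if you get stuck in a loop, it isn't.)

51 = (5,6)_9 → 5³ + 6³ = 341
341 = (4,1,8)_9 → 4³ + 1³ + 8³ = 577
577 = (7,1,1)_9 → 7³ + 1³ + 1³ = 345
345 = (4,2,3)_9 → 4³ + 2³ + 3³ = 99
99 = (1,2,0)_9 → 1³ + 2³ + 0³ = 9
9 = (1,0)_9 → 1³ + 0³ = 1  — reached 1.

base-9 3-happy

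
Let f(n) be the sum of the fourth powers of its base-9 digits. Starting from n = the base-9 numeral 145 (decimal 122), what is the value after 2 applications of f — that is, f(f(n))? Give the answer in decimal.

4098

122 = (1,4,5)_9 → 1⁴ + 4⁴ + 5⁴ = 882
882 = (1,1,8,0)_9 → 1⁴ + 1⁴ + 8⁴ + 0⁴ = 4098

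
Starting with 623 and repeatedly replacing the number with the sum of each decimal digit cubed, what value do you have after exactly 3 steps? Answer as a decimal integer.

92

623 → 6³ + 2³ + 3³ = 216 + 8 + 27 = 251
251 → 2³ + 5³ + 1³ = 8 + 125 + 1 = 134
134 → 1³ + 3³ + 4³ = 1 + 27 + 64 = 92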